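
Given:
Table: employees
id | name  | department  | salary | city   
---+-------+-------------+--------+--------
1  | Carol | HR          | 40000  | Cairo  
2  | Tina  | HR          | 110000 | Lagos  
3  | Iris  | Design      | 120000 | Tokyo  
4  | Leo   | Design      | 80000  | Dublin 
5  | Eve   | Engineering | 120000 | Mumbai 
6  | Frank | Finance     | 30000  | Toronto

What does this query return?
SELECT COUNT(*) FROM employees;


COUNT(*) counts all rows

6


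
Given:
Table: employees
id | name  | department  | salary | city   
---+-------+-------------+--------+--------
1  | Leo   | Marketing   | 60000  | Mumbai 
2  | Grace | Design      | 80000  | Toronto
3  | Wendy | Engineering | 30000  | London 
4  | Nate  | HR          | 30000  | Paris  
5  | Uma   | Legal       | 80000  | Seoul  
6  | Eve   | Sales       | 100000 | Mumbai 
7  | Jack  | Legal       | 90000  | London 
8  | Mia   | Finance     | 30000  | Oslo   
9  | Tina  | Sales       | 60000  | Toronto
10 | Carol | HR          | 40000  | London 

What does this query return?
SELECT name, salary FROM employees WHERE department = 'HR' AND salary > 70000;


Filtering: department = 'HR' AND salary > 70000
Matching: 0 rows

Empty result set (0 rows)


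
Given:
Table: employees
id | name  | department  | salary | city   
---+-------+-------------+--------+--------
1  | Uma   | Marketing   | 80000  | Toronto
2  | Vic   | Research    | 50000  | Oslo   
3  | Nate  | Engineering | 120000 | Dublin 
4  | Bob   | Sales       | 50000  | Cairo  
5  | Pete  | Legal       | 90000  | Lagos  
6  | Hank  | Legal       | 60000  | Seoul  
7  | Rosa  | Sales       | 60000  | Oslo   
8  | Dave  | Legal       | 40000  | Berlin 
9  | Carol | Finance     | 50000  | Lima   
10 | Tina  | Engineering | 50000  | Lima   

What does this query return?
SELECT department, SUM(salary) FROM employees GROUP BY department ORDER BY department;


Summing salary within each department:
  Engineering: 120000 + 50000 = 170000
  Finance: 50000 = 50000
  Legal: 90000 + 60000 + 40000 = 190000
  Marketing: 80000 = 80000
  Research: 50000 = 50000
  Sales: 50000 + 60000 = 110000


6 groups:
Engineering, 170000
Finance, 50000
Legal, 190000
Marketing, 80000
Research, 50000
Sales, 110000


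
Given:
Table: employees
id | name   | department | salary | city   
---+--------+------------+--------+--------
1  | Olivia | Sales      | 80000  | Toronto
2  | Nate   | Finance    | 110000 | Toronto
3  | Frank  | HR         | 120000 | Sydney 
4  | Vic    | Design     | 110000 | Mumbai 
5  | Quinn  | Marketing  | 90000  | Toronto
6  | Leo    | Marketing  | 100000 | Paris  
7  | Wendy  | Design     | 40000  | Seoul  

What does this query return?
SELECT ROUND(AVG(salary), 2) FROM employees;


SUM(salary) = 650000
COUNT = 7
ROUND(AVG, 2) = ROUND(650000 / 7, 2) = 92857.14

92857.14


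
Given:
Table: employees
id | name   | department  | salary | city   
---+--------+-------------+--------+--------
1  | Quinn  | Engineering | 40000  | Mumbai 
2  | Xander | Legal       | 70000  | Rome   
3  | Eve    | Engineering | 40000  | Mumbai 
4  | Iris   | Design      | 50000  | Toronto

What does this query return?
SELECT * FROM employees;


SELECT * returns all 4 rows with all columns

4 rows:
1, Quinn, Engineering, 40000, Mumbai
2, Xander, Legal, 70000, Rome
3, Eve, Engineering, 40000, Mumbai
4, Iris, Design, 50000, Toronto


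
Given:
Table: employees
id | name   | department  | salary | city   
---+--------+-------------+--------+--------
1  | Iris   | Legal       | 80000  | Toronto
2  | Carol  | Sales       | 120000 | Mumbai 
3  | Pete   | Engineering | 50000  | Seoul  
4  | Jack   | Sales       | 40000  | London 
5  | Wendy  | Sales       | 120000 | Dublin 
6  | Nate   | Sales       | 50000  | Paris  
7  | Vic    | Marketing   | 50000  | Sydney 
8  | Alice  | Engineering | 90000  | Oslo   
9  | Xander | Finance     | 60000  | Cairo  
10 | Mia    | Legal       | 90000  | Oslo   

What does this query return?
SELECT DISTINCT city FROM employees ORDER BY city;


All 'city' values (row order): Toronto, Mumbai, Seoul, London, Dublin, Paris, Sydney, Oslo, Cairo, Oslo
Removing duplicates leaves 9 unique value(s).

9 values:
Cairo
Dublin
London
Mumbai
Oslo
Paris
Seoul
Sydney
Toronto


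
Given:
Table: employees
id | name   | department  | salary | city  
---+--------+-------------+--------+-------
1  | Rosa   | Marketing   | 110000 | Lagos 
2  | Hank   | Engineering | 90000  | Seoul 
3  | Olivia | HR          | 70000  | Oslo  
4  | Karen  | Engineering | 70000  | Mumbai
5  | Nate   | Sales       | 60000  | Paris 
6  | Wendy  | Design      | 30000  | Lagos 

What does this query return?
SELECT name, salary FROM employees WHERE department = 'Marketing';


Filtering: department = 'Marketing'
Matching rows: 1

1 rows:
Rosa, 110000


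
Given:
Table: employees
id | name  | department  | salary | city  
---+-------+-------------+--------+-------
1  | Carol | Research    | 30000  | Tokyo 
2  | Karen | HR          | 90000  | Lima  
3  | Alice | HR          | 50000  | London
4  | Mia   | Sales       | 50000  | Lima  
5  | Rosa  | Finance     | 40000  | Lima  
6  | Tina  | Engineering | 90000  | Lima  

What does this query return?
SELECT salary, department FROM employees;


Projecting columns: salary, department

6 rows:
30000, Research
90000, HR
50000, HR
50000, Sales
40000, Finance
90000, Engineering


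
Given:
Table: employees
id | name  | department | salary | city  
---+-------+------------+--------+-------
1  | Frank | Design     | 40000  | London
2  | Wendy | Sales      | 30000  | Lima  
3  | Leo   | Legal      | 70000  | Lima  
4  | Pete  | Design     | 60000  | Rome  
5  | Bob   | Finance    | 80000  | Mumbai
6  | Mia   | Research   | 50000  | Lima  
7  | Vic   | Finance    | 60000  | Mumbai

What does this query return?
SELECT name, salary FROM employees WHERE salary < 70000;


Filtering: salary < 70000
Matching: 5 rows

5 rows:
Frank, 40000
Wendy, 30000
Pete, 60000
Mia, 50000
Vic, 60000


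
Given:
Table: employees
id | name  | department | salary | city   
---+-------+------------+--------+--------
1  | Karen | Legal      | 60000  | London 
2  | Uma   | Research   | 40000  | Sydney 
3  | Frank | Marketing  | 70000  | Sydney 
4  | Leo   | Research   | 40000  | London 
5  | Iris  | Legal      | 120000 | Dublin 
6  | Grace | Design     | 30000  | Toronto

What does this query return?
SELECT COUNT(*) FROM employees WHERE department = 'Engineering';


Counting rows where department = 'Engineering'


0


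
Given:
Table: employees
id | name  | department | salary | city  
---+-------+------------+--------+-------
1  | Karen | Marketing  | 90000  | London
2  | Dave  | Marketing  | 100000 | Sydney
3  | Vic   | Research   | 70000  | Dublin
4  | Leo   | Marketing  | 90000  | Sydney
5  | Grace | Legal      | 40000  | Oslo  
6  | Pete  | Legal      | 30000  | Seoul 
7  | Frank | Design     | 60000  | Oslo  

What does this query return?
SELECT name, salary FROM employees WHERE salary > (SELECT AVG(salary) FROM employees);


Subquery: AVG(salary) = 68571.43
Filtering: salary > 68571.43
  Karen (90000) -> MATCH
  Dave (100000) -> MATCH
  Vic (70000) -> MATCH
  Leo (90000) -> MATCH


4 rows:
Karen, 90000
Dave, 100000
Vic, 70000
Leo, 90000


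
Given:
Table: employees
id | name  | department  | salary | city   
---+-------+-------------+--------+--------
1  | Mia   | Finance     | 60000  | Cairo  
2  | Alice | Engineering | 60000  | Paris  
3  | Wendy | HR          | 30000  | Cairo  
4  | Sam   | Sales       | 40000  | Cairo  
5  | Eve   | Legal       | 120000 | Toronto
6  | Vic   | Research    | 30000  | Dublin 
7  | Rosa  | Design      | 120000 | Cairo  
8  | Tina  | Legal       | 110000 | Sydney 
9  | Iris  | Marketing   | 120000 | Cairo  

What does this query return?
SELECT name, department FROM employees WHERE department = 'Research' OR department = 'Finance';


Filtering: department = 'Research' OR 'Finance'
Matching: 2 rows

2 rows:
Mia, Finance
Vic, Research


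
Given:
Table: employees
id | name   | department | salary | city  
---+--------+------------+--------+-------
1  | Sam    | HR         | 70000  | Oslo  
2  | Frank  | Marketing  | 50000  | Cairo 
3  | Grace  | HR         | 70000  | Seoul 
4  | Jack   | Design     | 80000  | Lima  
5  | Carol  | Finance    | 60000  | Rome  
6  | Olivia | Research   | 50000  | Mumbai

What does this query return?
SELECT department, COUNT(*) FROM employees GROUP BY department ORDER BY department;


Assigning each row to its department group:
  Sam -> HR
  Frank -> Marketing
  Grace -> HR
  Jack -> Design
  Carol -> Finance
  Olivia -> Research


5 groups:
Design, 1
Finance, 1
HR, 2
Marketing, 1
Research, 1


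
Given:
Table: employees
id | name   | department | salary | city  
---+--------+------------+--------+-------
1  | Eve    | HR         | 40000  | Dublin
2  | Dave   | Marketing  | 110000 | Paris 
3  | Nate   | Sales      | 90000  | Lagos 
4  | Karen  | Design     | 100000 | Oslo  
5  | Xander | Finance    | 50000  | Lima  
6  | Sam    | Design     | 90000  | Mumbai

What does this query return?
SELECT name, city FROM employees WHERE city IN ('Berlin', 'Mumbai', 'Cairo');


Filtering: city IN ('Berlin', 'Mumbai', 'Cairo')
Matching: 1 rows

1 rows:
Sam, Mumbai


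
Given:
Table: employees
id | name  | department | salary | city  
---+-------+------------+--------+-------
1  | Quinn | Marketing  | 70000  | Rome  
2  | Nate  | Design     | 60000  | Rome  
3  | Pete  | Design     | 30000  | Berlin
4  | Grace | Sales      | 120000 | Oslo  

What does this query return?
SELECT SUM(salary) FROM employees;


SUM(salary) = 70000 + 60000 + 30000 + 120000 = 280000

280000


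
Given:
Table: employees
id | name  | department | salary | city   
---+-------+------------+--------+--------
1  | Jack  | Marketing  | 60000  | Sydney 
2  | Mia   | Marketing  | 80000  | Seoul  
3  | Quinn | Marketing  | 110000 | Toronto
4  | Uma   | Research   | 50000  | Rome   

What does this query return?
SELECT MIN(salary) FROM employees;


Salaries: 60000, 80000, 110000, 50000
MIN = 50000

50000


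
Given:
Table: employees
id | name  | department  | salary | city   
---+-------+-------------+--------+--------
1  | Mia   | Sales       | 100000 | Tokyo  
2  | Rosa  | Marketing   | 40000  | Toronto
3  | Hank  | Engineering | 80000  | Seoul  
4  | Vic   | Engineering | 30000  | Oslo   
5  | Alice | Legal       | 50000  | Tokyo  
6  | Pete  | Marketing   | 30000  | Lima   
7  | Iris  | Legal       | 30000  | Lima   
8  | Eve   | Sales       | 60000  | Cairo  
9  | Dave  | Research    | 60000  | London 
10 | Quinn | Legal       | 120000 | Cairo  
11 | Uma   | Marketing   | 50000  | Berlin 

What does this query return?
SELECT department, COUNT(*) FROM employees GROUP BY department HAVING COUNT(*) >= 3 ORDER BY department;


Groups with count >= 3:
  Legal: 3 -> PASS
  Marketing: 3 -> PASS
  Engineering: 2 -> filtered out
  Research: 1 -> filtered out
  Sales: 2 -> filtered out


2 groups:
Legal, 3
Marketing, 3


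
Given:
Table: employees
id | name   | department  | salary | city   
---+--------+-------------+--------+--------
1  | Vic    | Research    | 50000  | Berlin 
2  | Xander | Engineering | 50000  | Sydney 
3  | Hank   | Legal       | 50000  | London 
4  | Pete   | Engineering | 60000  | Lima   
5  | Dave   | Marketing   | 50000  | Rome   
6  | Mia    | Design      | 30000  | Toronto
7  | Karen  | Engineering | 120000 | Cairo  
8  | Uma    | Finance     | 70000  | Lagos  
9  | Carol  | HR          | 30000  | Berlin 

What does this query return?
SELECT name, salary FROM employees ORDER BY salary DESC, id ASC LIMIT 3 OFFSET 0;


Sort by salary DESC (id ASC tiebreak), then skip 0 and take 3
Rows 1 through 3

3 rows:
Karen, 120000
Uma, 70000
Pete, 60000


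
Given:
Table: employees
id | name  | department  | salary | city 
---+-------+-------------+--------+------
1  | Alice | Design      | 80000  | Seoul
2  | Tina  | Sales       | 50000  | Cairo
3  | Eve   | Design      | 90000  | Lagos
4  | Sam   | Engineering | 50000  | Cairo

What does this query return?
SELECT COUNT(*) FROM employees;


COUNT(*) counts all rows

4


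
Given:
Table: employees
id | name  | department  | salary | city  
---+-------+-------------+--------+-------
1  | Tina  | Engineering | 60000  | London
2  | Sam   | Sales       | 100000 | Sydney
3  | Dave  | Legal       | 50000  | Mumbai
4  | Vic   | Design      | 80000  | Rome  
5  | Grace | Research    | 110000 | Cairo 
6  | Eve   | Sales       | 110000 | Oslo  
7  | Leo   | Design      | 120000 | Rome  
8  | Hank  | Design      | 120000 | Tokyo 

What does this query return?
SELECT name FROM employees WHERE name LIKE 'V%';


LIKE 'V%' matches names starting with 'V'
Matching: 1

1 rows:
Vic


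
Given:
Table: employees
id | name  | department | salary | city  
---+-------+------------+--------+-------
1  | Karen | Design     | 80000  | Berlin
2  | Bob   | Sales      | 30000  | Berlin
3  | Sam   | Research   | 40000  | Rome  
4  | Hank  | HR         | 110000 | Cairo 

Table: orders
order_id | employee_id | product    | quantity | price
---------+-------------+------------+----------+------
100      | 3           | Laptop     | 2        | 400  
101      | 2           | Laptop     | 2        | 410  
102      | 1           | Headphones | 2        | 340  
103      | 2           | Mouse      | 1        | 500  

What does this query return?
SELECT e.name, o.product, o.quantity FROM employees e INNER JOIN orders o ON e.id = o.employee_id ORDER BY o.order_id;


Joining employees.id = orders.employee_id:
  employee Sam (id=3) -> order Laptop
  employee Bob (id=2) -> order Laptop
  employee Karen (id=1) -> order Headphones
  employee Bob (id=2) -> order Mouse


4 rows:
Sam, Laptop, 2
Bob, Laptop, 2
Karen, Headphones, 2
Bob, Mouse, 1


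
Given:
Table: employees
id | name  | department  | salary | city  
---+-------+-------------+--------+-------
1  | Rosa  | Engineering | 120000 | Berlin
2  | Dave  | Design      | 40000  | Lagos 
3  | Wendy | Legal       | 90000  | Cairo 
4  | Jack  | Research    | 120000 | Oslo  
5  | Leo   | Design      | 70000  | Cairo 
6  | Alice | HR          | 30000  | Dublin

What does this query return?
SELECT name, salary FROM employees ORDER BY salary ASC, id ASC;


Sorting by salary ASC, then id ASC for ties

6 rows:
Alice, 30000
Dave, 40000
Leo, 70000
Wendy, 90000
Rosa, 120000
Jack, 120000


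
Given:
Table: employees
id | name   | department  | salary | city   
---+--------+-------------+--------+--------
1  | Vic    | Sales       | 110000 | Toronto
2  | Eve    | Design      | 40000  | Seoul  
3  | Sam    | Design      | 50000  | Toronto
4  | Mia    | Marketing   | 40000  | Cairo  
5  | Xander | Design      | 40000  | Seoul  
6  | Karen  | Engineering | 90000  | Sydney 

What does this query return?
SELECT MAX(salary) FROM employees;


Salaries: 110000, 40000, 50000, 40000, 40000, 90000
MAX = 110000

110000


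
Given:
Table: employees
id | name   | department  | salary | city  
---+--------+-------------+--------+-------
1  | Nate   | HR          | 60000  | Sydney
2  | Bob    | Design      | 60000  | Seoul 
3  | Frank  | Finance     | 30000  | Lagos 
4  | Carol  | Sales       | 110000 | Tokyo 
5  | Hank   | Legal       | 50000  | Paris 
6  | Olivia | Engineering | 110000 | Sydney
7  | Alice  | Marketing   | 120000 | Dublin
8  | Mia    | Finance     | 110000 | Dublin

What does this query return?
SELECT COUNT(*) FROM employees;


COUNT(*) counts all rows

8


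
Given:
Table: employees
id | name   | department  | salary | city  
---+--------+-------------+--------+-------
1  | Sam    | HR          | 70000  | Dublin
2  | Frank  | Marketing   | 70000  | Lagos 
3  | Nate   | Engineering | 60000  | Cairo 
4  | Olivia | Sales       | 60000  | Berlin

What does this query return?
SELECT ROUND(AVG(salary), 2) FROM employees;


SUM(salary) = 260000
COUNT = 4
ROUND(AVG, 2) = ROUND(260000 / 4, 2) = 65000.0

65000.0


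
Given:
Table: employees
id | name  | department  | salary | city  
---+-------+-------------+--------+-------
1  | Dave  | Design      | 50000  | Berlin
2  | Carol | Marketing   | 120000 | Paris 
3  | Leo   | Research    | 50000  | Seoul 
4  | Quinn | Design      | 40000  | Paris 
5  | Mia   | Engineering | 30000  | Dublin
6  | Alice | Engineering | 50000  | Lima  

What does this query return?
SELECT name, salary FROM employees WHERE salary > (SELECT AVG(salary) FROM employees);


Subquery: AVG(salary) = 56666.67
Filtering: salary > 56666.67
  Carol (120000) -> MATCH


1 rows:
Carol, 120000


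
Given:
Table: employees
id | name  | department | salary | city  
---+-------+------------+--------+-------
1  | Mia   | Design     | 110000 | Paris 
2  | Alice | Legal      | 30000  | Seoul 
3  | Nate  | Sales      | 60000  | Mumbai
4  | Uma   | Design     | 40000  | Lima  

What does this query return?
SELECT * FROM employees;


SELECT * returns all 4 rows with all columns

4 rows:
1, Mia, Design, 110000, Paris
2, Alice, Legal, 30000, Seoul
3, Nate, Sales, 60000, Mumbai
4, Uma, Design, 40000, Lima


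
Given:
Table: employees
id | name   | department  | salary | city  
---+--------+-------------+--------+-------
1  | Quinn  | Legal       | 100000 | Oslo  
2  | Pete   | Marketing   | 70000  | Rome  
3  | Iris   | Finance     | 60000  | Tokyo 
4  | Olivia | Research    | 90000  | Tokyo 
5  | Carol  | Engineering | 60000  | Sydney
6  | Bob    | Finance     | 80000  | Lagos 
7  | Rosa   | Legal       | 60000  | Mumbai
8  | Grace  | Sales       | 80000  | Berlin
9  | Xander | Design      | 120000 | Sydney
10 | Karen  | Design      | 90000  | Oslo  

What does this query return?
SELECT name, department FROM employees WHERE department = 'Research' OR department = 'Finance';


Filtering: department = 'Research' OR 'Finance'
Matching: 3 rows

3 rows:
Iris, Finance
Olivia, Research
Bob, Finance


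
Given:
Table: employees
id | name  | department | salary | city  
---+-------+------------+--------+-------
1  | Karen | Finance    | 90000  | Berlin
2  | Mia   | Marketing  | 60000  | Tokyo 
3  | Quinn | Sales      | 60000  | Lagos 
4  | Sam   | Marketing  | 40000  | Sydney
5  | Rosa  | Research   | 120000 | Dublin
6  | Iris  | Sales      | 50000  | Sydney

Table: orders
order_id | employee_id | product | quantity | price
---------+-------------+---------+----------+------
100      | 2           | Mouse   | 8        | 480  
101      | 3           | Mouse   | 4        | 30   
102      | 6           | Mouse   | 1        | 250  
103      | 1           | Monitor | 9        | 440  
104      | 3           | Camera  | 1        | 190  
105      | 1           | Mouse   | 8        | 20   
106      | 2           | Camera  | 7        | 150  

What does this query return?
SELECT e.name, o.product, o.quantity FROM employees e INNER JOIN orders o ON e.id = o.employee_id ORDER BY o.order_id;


Joining employees.id = orders.employee_id:
  employee Mia (id=2) -> order Mouse
  employee Quinn (id=3) -> order Mouse
  employee Iris (id=6) -> order Mouse
  employee Karen (id=1) -> order Monitor
  employee Quinn (id=3) -> order Camera
  employee Karen (id=1) -> order Mouse
  employee Mia (id=2) -> order Camera


7 rows:
Mia, Mouse, 8
Quinn, Mouse, 4
Iris, Mouse, 1
Karen, Monitor, 9
Quinn, Camera, 1
Karen, Mouse, 8
Mia, Camera, 7


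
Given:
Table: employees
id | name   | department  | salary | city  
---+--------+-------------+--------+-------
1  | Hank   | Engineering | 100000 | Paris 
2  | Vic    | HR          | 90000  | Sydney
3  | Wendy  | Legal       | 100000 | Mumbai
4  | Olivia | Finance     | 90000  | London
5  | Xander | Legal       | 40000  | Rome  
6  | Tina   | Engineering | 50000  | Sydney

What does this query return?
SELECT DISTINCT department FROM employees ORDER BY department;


All 'department' values (row order): Engineering, HR, Legal, Finance, Legal, Engineering
Removing duplicates leaves 4 unique value(s).

4 values:
Engineering
Finance
HR
Legal


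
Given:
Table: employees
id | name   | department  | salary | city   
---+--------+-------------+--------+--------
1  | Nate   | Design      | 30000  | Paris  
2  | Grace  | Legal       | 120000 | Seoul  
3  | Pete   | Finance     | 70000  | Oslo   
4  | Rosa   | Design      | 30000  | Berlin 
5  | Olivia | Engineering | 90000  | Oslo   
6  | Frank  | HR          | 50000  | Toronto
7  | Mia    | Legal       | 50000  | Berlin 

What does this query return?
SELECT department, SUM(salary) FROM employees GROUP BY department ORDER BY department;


Summing salary within each department:
  Design: 30000 + 30000 = 60000
  Engineering: 90000 = 90000
  Finance: 70000 = 70000
  HR: 50000 = 50000
  Legal: 120000 + 50000 = 170000


5 groups:
Design, 60000
Engineering, 90000
Finance, 70000
HR, 50000
Legal, 170000


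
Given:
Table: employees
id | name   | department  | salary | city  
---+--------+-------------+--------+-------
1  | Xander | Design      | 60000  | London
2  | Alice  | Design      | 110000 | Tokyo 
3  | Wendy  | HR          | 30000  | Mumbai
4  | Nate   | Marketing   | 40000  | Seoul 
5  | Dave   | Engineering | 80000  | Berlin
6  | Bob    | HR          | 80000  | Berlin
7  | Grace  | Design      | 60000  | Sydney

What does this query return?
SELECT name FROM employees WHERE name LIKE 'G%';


LIKE 'G%' matches names starting with 'G'
Matching: 1

1 rows:
Grace


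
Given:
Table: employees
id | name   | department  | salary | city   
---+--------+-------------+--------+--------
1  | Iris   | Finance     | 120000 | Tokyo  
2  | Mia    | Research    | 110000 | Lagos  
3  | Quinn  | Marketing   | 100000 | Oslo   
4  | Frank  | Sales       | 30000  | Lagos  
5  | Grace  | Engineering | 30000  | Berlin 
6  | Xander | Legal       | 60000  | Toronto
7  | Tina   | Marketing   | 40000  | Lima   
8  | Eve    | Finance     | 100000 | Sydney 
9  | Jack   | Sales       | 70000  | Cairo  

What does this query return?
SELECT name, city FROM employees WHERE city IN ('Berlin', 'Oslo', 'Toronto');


Filtering: city IN ('Berlin', 'Oslo', 'Toronto')
Matching: 3 rows

3 rows:
Quinn, Oslo
Grace, Berlin
Xander, Toronto


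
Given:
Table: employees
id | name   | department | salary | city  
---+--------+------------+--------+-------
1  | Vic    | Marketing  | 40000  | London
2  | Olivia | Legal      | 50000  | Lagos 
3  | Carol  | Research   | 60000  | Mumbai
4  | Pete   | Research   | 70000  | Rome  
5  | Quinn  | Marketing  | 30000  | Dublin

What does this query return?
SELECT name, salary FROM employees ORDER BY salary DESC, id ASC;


Sorting by salary DESC, then id ASC for ties

5 rows:
Pete, 70000
Carol, 60000
Olivia, 50000
Vic, 40000
Quinn, 30000


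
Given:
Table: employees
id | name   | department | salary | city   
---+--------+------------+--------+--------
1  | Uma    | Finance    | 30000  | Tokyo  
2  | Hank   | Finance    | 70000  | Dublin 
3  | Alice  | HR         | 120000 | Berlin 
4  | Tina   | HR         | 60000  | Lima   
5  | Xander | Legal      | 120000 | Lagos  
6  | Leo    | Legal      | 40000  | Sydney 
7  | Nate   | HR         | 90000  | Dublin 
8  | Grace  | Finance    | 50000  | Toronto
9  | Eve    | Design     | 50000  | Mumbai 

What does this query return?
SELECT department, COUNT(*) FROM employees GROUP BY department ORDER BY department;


Assigning each row to its department group:
  Uma -> Finance
  Hank -> Finance
  Alice -> HR
  Tina -> HR
  Xander -> Legal
  Leo -> Legal
  Nate -> HR
  Grace -> Finance
  Eve -> Design


4 groups:
Design, 1
Finance, 3
HR, 3
Legal, 2


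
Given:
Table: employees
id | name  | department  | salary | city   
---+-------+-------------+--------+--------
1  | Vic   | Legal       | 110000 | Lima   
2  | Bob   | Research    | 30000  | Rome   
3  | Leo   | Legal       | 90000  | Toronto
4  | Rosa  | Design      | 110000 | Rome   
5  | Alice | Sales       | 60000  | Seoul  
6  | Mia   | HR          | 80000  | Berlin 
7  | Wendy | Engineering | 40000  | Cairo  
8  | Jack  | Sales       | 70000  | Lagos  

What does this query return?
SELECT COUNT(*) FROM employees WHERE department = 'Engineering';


Counting rows where department = 'Engineering'
  Wendy -> MATCH


1


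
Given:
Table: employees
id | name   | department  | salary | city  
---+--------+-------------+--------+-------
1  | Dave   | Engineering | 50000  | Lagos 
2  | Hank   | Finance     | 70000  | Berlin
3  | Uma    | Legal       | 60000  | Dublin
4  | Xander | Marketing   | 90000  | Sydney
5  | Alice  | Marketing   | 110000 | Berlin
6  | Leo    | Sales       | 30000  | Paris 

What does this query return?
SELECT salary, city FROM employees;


Projecting columns: salary, city

6 rows:
50000, Lagos
70000, Berlin
60000, Dublin
90000, Sydney
110000, Berlin
30000, Paris


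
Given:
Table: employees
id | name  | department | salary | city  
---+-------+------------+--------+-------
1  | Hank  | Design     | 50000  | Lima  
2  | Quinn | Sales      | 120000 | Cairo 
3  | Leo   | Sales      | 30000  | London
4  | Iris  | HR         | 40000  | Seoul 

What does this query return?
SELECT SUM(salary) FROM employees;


SUM(salary) = 50000 + 120000 + 30000 + 40000 = 240000

240000


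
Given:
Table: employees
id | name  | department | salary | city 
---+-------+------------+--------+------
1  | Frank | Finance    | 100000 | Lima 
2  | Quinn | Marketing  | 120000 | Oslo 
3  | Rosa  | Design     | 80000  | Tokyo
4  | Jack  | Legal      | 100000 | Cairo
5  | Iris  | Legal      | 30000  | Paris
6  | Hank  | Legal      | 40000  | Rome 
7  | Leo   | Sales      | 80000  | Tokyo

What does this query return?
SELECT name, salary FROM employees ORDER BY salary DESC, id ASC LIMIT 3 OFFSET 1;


Sort by salary DESC (id ASC tiebreak), then skip 1 and take 3
Rows 2 through 4

3 rows:
Frank, 100000
Jack, 100000
Rosa, 80000


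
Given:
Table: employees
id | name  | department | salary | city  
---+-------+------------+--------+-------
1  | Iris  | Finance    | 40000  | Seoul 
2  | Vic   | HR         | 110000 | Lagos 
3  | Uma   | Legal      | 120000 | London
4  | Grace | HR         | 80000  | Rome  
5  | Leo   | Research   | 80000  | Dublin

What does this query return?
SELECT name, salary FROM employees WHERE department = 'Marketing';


Filtering: department = 'Marketing'
Matching rows: 0

Empty result set (0 rows)


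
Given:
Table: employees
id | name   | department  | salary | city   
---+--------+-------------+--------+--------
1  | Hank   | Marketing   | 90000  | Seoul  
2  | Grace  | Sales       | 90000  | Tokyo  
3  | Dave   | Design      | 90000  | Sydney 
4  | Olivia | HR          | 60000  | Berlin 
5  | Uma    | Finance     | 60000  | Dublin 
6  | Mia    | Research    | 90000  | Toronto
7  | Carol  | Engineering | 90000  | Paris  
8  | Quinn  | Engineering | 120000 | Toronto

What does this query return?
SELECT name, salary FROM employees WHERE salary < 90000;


Filtering: salary < 90000
Matching: 2 rows

2 rows:
Olivia, 60000
Uma, 60000


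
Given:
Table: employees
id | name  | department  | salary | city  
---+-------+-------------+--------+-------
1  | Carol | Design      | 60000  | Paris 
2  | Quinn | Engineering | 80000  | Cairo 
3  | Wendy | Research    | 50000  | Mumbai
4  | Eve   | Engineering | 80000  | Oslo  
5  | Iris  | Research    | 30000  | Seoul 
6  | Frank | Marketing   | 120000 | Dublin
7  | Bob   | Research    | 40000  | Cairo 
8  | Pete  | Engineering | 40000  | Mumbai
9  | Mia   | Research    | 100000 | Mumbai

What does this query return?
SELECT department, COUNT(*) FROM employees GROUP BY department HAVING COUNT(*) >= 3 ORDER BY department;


Groups with count >= 3:
  Engineering: 3 -> PASS
  Research: 4 -> PASS
  Design: 1 -> filtered out
  Marketing: 1 -> filtered out


2 groups:
Engineering, 3
Research, 4


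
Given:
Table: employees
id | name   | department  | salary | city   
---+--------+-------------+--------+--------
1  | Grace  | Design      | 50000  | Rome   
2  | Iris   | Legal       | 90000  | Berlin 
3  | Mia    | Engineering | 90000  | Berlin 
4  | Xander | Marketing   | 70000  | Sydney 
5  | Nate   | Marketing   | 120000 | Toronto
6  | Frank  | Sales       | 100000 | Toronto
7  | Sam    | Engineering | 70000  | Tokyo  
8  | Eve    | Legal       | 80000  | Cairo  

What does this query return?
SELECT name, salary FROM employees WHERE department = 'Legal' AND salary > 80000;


Filtering: department = 'Legal' AND salary > 80000
Matching: 1 rows

1 rows:
Iris, 90000


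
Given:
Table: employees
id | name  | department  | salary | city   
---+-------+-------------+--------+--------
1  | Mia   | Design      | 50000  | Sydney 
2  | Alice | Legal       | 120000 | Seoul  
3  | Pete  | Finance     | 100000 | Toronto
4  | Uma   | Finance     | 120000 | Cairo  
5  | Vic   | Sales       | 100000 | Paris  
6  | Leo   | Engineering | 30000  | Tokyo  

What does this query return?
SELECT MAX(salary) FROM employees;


Salaries: 50000, 120000, 100000, 120000, 100000, 30000
MAX = 120000

120000


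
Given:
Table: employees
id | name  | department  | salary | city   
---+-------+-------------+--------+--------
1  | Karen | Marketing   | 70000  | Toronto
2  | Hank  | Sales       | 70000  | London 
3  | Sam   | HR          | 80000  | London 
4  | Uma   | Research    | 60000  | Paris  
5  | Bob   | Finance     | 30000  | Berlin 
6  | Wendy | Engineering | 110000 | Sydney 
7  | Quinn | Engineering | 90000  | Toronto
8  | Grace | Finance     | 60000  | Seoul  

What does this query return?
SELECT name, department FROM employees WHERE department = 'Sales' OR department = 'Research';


Filtering: department = 'Sales' OR 'Research'
Matching: 2 rows

2 rows:
Hank, Sales
Uma, Research


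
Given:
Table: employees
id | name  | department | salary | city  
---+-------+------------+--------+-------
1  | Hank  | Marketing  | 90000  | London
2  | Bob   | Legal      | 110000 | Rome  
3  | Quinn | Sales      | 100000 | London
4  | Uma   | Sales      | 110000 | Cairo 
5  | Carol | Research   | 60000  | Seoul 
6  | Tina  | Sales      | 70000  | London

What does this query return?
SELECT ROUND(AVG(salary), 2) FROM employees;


SUM(salary) = 540000
COUNT = 6
ROUND(AVG, 2) = ROUND(540000 / 6, 2) = 90000.0

90000.0


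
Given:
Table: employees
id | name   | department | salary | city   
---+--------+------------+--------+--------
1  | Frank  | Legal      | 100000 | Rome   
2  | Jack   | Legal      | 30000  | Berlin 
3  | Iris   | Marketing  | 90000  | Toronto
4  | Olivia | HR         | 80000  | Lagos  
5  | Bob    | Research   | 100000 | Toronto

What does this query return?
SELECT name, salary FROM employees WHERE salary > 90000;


Filtering: salary > 90000
Matching: 2 rows

2 rows:
Frank, 100000
Bob, 100000


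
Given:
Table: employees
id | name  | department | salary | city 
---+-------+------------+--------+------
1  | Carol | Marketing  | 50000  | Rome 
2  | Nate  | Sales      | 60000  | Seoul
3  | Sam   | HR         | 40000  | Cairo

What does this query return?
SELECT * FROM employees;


SELECT * returns all 3 rows with all columns

3 rows:
1, Carol, Marketing, 50000, Rome
2, Nate, Sales, 60000, Seoul
3, Sam, HR, 40000, Cairo


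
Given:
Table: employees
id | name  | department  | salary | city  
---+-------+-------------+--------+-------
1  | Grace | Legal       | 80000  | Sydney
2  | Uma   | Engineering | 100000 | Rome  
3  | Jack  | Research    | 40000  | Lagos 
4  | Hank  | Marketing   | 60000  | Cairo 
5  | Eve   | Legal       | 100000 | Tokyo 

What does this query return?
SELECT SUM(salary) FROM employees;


SUM(salary) = 80000 + 100000 + 40000 + 60000 + 100000 = 380000

380000


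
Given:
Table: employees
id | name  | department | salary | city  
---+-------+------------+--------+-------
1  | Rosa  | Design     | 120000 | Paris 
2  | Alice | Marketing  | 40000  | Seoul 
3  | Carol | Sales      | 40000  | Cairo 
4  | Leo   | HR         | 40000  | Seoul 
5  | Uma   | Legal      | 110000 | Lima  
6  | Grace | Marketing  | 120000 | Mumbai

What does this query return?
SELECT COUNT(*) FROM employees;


COUNT(*) counts all rows

6


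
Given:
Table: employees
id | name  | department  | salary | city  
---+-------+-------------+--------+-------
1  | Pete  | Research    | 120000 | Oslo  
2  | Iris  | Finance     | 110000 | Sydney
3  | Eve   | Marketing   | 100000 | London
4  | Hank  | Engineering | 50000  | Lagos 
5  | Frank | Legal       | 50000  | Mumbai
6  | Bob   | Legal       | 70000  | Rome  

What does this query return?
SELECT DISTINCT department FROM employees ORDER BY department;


All 'department' values (row order): Research, Finance, Marketing, Engineering, Legal, Legal
Removing duplicates leaves 5 unique value(s).

5 values:
Engineering
Finance
Legal
Marketing
Research


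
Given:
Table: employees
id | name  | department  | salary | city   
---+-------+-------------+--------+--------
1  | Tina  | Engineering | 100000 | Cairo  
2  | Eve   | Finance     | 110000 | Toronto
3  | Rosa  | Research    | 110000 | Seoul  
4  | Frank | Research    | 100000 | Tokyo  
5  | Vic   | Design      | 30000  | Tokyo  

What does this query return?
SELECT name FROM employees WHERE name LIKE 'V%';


LIKE 'V%' matches names starting with 'V'
Matching: 1

1 rows:
Vic


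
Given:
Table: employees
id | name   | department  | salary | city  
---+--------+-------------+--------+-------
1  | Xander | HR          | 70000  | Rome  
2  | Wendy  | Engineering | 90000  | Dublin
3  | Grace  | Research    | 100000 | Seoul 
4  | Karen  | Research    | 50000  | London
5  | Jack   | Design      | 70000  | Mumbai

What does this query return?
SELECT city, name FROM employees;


Projecting columns: city, name

5 rows:
Rome, Xander
Dublin, Wendy
Seoul, Grace
London, Karen
Mumbai, Jack


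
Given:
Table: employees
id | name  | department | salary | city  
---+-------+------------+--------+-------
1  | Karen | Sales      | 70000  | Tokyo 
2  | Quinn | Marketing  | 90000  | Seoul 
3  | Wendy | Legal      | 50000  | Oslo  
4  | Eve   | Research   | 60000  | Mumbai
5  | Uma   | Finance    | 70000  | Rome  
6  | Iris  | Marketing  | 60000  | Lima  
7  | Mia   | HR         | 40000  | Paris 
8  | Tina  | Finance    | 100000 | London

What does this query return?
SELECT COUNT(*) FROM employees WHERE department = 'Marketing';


Counting rows where department = 'Marketing'
  Quinn -> MATCH
  Iris -> MATCH


2


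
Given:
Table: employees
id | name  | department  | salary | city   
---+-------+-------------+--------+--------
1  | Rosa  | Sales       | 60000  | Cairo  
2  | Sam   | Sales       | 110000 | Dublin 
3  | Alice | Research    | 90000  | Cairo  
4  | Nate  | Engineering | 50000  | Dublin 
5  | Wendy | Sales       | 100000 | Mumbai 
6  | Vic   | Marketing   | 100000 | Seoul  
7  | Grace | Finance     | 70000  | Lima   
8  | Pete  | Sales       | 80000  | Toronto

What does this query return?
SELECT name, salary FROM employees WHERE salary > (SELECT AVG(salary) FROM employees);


Subquery: AVG(salary) = 82500.0
Filtering: salary > 82500.0
  Sam (110000) -> MATCH
  Alice (90000) -> MATCH
  Wendy (100000) -> MATCH
  Vic (100000) -> MATCH


4 rows:
Sam, 110000
Alice, 90000
Wendy, 100000
Vic, 100000


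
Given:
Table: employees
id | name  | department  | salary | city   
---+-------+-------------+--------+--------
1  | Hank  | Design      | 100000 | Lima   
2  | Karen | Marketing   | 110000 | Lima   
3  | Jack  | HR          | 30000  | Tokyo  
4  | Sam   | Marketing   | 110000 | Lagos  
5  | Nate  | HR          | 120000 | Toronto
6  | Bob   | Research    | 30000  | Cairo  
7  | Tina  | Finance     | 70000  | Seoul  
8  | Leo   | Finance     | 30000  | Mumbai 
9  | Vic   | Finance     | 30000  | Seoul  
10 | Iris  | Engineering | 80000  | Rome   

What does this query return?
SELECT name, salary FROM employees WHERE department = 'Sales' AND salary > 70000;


Filtering: department = 'Sales' AND salary > 70000
Matching: 0 rows

Empty result set (0 rows)


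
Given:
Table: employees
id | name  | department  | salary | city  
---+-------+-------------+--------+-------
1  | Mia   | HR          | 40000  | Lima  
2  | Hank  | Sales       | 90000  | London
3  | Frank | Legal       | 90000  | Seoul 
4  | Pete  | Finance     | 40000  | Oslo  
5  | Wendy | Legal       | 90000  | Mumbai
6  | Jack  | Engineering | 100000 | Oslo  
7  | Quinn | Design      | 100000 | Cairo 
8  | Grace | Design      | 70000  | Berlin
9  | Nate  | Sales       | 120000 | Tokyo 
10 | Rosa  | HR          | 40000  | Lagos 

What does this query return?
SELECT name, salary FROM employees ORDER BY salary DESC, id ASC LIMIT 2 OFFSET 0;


Sort by salary DESC (id ASC tiebreak), then skip 0 and take 2
Rows 1 through 2

2 rows:
Nate, 120000
Jack, 100000


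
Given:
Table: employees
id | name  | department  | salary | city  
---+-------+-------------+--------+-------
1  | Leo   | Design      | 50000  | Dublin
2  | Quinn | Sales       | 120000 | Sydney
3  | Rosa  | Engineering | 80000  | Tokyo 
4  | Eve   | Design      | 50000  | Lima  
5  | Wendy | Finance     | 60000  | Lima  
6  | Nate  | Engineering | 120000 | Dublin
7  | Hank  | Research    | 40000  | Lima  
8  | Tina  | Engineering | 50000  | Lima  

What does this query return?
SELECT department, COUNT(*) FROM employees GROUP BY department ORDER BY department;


Assigning each row to its department group:
  Leo -> Design
  Quinn -> Sales
  Rosa -> Engineering
  Eve -> Design
  Wendy -> Finance
  Nate -> Engineering
  Hank -> Research
  Tina -> Engineering


5 groups:
Design, 2
Engineering, 3
Finance, 1
Research, 1
Sales, 1


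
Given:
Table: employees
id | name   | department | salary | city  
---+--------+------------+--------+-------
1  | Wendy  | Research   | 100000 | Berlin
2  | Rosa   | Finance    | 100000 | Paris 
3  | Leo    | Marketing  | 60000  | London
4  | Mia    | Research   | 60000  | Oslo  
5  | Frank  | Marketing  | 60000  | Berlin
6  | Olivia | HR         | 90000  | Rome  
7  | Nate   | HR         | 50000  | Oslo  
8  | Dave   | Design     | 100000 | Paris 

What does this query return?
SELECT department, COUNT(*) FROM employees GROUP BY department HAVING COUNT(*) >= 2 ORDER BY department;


Groups with count >= 2:
  HR: 2 -> PASS
  Marketing: 2 -> PASS
  Research: 2 -> PASS
  Design: 1 -> filtered out
  Finance: 1 -> filtered out


3 groups:
HR, 2
Marketing, 2
Research, 2


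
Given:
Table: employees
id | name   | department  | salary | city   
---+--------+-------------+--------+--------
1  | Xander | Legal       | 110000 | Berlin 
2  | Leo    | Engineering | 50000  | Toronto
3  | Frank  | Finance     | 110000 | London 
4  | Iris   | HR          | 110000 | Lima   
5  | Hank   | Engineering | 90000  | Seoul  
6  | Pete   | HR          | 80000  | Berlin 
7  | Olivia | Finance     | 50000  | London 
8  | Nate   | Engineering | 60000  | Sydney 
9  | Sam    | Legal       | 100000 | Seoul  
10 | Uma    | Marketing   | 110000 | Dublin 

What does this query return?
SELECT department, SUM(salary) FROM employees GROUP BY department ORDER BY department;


Summing salary within each department:
  Engineering: 50000 + 90000 + 60000 = 200000
  Finance: 110000 + 50000 = 160000
  HR: 110000 + 80000 = 190000
  Legal: 110000 + 100000 = 210000
  Marketing: 110000 = 110000


5 groups:
Engineering, 200000
Finance, 160000
HR, 190000
Legal, 210000
Marketing, 110000


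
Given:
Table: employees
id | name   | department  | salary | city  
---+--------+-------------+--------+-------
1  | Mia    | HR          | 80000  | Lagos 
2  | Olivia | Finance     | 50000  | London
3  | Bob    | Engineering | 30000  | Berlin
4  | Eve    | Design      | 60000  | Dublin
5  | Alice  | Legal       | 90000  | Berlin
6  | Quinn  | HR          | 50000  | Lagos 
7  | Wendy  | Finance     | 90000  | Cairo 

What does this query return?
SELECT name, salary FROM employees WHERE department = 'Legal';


Filtering: department = 'Legal'
Matching rows: 1

1 rows:
Alice, 90000


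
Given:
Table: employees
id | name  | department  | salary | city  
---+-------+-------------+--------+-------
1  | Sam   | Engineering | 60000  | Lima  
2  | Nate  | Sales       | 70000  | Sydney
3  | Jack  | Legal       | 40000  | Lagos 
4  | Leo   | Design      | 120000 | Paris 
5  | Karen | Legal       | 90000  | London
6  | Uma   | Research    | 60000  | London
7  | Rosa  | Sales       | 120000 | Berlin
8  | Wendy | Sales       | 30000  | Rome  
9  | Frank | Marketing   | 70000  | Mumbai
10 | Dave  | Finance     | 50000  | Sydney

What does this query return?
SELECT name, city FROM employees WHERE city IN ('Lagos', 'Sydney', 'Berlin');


Filtering: city IN ('Lagos', 'Sydney', 'Berlin')
Matching: 4 rows

4 rows:
Nate, Sydney
Jack, Lagos
Rosa, Berlin
Dave, Sydney
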